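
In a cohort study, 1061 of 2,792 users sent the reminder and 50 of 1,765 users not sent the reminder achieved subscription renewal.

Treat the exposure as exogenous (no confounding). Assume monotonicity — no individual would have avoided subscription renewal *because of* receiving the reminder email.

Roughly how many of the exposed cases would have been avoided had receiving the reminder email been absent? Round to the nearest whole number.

p₁ = P(outcome | exposed) = 1061/2792 = 0.38001
p₀ = P(outcome | unexposed) = 50/1765 = 0.028329
PN = (p₁ − p₀)/p₁ = (0.38001 − 0.028329) / 0.38001 ≈ 0.92545.
Attributable cases ≈ PN × (exposed cases) = 0.92545 × 1061 ≈ 981.91.

about 982 cases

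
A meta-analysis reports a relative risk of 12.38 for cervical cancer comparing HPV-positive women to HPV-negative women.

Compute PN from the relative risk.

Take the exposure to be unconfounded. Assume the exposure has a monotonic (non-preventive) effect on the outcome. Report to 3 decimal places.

Under exogeneity and monotonicity, PN = (RR − 1) / RR = 1 − 1/RR.
PN = (12.38 − 1) / 12.38 = 11.38 / 12.38 ≈ 0.9192

PN ≈ 0.919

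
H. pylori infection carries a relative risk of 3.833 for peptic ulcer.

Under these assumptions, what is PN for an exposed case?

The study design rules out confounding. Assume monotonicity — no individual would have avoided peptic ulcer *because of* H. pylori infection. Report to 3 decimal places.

Under exogeneity and monotonicity, PN = (RR − 1) / RR = 1 − 1/RR.
PN = (3.833 − 1) / 3.833 = 2.833 / 3.833 ≈ 0.7391

PN ≈ 0.739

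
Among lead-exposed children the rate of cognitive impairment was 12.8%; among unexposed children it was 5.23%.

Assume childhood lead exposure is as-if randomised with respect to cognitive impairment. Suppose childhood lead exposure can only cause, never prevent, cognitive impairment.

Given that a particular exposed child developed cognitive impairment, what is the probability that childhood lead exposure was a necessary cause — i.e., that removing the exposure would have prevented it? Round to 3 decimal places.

PN ≈ 0.591

p₁ = 0.128, p₀ = 0.0523.
Under exogeneity and monotonicity, PN = (p₁ − p₀) / p₁.
PN = (0.128 − 0.0523) / 0.128 = 0.0757 / 0.128 ≈ 0.5914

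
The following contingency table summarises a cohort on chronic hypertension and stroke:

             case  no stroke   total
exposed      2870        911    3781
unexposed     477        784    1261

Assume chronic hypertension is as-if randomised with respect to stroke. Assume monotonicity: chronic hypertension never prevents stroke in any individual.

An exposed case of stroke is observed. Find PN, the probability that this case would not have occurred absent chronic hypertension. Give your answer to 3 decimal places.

p₁ = P(outcome | exposed) = 2870/3781 = 0.75906
p₀ = P(outcome | unexposed) = 477/1261 = 0.37827
Under exogeneity and monotonicity, PN = (p₁ − p₀)/p₁.
PN = (0.75906 − 0.37827) / 0.75906 ≈ 0.5017

PN ≈ 0.502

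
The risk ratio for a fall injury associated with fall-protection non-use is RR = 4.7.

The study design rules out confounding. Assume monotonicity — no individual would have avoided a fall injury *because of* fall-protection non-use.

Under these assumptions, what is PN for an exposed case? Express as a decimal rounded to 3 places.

Under exogeneity and monotonicity, PN = (RR − 1) / RR = 1 − 1/RR.
PN = (4.7 − 1) / 4.7 = 3.7 / 4.7 ≈ 0.7872

PN ≈ 0.787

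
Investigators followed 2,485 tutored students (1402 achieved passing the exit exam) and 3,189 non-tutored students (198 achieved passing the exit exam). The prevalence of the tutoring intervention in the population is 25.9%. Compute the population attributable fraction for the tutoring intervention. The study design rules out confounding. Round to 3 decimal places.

p₁ = P(outcome | exposed) = 1402/2485 = 0.56419
p₀ = P(outcome | unexposed) = 198/3189 = 0.062088
Overall risk P(Y=1) = π·p₁ + (1−π)·p₀ = 0.259×0.56419 + 0.741×0.062088 = 0.19213.
Under exogeneity, PAF = [P(Y=1) − p₀] / P(Y=1).
PAF = (0.19213 − 0.062088) / 0.19213 ≈ 0.6768

PAF ≈ 0.677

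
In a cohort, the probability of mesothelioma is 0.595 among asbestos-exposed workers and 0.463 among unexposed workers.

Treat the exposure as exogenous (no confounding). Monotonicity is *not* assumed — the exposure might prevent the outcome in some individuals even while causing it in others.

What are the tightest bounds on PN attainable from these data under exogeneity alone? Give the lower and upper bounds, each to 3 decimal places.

0.222 ≤ PN ≤ 0.903

Let p₁ = 0.595, p₀ = 0.463.
Under exogeneity alone the bounds on PN are max{0,(p₁−p₀)/p₁} ≤ PN ≤ min{1,(1−p₀)/p₁}.
  lower = (p₁ − p₀)/p₁ = 0.132 / 0.595 ≈ 0.2218
  upper = min{1, (1 − p₀)/p₁} = 0.537 / 0.595 ≈ 0.9025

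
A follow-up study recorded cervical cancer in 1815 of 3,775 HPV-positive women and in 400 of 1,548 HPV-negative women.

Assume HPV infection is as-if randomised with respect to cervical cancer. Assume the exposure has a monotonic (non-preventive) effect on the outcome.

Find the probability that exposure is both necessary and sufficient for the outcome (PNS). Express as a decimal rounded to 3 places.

p₁ = P(outcome | exposed) = 1815/3775 = 0.48079
p₀ = P(outcome | unexposed) = 400/1548 = 0.2584
Under exogeneity and monotonicity, PNS = p₁ − p₀.
PNS = 0.48079 − 0.2584 = 0.2224

PNS ≈ 0.222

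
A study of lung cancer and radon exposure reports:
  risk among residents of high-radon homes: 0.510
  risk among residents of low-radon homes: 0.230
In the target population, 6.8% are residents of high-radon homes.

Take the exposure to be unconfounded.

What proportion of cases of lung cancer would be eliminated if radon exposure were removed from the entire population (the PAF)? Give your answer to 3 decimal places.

Let p₁ = 0.51, p₀ = 0.23.
Overall risk P(Y=1) = π·p₁ + (1−π)·p₀ = 0.068×0.51 + 0.932×0.23 = 0.24904.
Under exogeneity, PAF = [P(Y=1) − p₀] / P(Y=1).
PAF = (0.24904 − 0.23) / 0.24904 ≈ 0.0765

PAF ≈ 0.076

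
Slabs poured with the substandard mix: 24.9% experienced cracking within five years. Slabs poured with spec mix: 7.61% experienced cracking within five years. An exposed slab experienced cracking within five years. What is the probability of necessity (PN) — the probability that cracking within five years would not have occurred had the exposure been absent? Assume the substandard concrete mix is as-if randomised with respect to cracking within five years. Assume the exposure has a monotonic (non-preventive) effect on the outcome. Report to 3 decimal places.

PN ≈ 0.694

p₁ = 0.249, p₀ = 0.0761.
Under exogeneity and monotonicity, PN = (p₁ − p₀) / p₁.
PN = (0.249 − 0.0761) / 0.249 = 0.1729 / 0.249 ≈ 0.6944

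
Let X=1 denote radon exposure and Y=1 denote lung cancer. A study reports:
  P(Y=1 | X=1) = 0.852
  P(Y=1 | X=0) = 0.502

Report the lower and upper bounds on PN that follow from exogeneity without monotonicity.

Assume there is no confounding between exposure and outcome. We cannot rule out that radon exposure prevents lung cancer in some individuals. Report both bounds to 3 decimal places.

Let p₁ = 0.852, p₀ = 0.502.
Under exogeneity alone the bounds on PN are max{0,(p₁−p₀)/p₁} ≤ PN ≤ min{1,(1−p₀)/p₁}.
  lower = (p₁ − p₀)/p₁ = 0.35 / 0.852 ≈ 0.4108
  upper = min{1, (1 − p₀)/p₁} = 0.498 / 0.852 ≈ 0.5845

0.411 ≤ PN ≤ 0.585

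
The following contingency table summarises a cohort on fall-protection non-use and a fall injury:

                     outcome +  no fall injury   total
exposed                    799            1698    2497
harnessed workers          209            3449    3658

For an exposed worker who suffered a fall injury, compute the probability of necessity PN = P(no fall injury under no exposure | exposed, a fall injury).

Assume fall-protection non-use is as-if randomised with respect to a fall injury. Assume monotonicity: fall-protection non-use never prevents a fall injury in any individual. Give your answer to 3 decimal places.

PN ≈ 0.821

p₁ = P(outcome | exposed) = 799/2497 = 0.31998
p₀ = P(outcome | unexposed) = 209/3658 = 0.057135
Under exogeneity and monotonicity, PN = (p₁ − p₀) / p₁.
PN = (0.31998 − 0.057135) / 0.31998 = 0.26285 / 0.31998 ≈ 0.8214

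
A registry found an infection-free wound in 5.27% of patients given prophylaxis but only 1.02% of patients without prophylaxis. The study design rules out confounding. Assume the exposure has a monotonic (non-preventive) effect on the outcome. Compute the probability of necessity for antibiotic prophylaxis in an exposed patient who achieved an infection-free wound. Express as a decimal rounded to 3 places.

PN ≈ 0.806

p₁ = 0.0527, p₀ = 0.0102.
Under exogeneity and monotonicity, PN = (p₁ − p₀) / p₁.
PN = (0.0527 − 0.0102) / 0.0527 = 0.0425 / 0.0527 ≈ 0.8065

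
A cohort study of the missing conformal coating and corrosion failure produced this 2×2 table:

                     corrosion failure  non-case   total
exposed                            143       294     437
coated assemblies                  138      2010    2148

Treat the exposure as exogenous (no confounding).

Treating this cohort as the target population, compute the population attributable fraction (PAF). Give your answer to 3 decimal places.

p₁ = P(outcome | exposed) = 143/437 = 0.32723
p₀ = P(outcome | unexposed) = 138/2148 = 0.064246
Exposure prevalence π = 437/2585 = 0.16905; overall risk P(Y=1) = 0.1087.
Under exogeneity, PAF = [P(Y=1) − p₀]/P(Y=1).
PAF = (0.1087 − 0.064246) / 0.1087 ≈ 0.4090

PAF ≈ 0.409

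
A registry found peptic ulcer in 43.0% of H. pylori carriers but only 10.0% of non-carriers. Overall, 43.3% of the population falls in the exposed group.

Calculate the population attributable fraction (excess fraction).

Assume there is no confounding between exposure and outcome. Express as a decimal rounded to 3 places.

PAF ≈ 0.588

p₁ = 0.43, p₀ = 0.1.
Overall risk P(Y=1) = π·p₁ + (1−π)·p₀ = 0.433×0.43 + 0.567×0.1 = 0.24289.
Under exogeneity, PAF = [P(Y=1) − p₀] / P(Y=1).
PAF = (0.24289 − 0.1) / 0.24289 ≈ 0.5883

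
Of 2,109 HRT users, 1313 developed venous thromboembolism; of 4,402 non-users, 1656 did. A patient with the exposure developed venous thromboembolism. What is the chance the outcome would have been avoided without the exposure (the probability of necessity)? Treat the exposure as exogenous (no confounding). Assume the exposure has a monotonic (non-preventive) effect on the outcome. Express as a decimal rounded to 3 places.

PN ≈ 0.396

p₁ = P(outcome | exposed) = 1313/2109 = 0.62257
p₀ = P(outcome | unexposed) = 1656/4402 = 0.37619
Under exogeneity and monotonicity, PN = (p₁ − p₀) / p₁.
PN = (0.62257 − 0.37619) / 0.62257 = 0.24638 / 0.62257 ≈ 0.3957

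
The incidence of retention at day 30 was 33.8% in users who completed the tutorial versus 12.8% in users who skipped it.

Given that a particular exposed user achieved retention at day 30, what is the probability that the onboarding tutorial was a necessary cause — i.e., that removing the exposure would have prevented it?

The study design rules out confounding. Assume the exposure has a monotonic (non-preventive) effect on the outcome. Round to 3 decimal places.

p₁ = 0.338, p₀ = 0.128.
Under exogeneity and monotonicity, PN = (p₁ − p₀) / p₁.
PN = (0.338 − 0.128) / 0.338 = 0.21 / 0.338 ≈ 0.6213

PN ≈ 0.621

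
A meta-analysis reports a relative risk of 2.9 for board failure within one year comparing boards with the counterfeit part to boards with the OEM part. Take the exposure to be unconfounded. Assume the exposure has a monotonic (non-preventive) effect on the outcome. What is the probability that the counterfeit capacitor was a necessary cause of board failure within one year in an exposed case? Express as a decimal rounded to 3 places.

Under exogeneity and monotonicity, PN = (RR − 1) / RR = 1 − 1/RR.
PN = (2.9 − 1) / 2.9 = 1.9 / 2.9 ≈ 0.6552

PN ≈ 0.655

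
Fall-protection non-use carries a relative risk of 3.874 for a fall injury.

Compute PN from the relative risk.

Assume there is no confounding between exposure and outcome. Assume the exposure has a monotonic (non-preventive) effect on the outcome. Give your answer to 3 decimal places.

PN ≈ 0.742

Under exogeneity and monotonicity, PN = (RR − 1) / RR = 1 − 1/RR.
PN = (3.874 − 1) / 3.874 = 2.874 / 3.874 ≈ 0.7419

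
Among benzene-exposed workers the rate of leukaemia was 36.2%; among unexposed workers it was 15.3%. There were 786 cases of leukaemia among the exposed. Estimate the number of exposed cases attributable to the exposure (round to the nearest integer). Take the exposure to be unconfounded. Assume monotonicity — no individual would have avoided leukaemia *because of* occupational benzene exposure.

p₁ = 0.362, p₀ = 0.153.
PN = (p₁ − p₀)/p₁ = (0.362 − 0.153) / 0.362 ≈ 0.57735.
Attributable cases ≈ PN × (exposed cases) = 0.57735 × 786 ≈ 453.80.

about 454 cases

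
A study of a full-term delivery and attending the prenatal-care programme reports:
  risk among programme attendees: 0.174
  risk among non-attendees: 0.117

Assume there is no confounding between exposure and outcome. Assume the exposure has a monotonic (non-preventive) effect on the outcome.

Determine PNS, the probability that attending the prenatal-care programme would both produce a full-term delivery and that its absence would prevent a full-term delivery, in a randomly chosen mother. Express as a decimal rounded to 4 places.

Let p₁ = 0.174, p₀ = 0.117.
Under exogeneity and monotonicity, PNS = p₁ − p₀.
PNS = 0.174 − 0.117 = 0.057

PNS ≈ 0.0570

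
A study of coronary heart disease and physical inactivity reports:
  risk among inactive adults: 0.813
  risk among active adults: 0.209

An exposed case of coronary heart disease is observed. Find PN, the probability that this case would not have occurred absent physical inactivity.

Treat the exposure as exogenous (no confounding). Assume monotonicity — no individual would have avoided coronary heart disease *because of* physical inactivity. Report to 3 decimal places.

Let p₁ = 0.813, p₀ = 0.209.
Under exogeneity and monotonicity, PN = (p₁ − p₀) / p₁.
PN = (0.813 − 0.209) / 0.813 = 0.604 / 0.813 ≈ 0.7429

PN ≈ 0.743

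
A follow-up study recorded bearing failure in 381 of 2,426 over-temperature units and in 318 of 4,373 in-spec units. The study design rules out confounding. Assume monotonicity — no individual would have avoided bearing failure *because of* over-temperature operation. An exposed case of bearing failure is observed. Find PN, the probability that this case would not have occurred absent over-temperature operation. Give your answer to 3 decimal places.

p₁ = P(outcome | exposed) = 381/2426 = 0.15705
p₀ = P(outcome | unexposed) = 318/4373 = 0.072719
Under exogeneity and monotonicity, PN = (p₁ − p₀) / p₁.
PN = (0.15705 − 0.072719) / 0.15705 = 0.08433 / 0.15705 ≈ 0.5370

PN ≈ 0.537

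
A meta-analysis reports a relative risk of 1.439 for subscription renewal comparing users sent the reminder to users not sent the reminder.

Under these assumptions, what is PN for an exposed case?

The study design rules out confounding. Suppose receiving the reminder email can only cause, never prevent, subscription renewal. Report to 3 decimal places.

PN ≈ 0.305

Under exogeneity and monotonicity, PN = (RR − 1) / RR = 1 − 1/RR.
PN = (1.439 − 1) / 1.439 = 0.439 / 1.439 ≈ 0.3051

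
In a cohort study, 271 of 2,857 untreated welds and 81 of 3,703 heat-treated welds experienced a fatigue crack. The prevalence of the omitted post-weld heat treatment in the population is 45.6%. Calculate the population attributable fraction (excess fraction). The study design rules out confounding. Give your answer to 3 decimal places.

PAF ≈ 0.603

p₁ = P(outcome | exposed) = 271/2857 = 0.094855
p₀ = P(outcome | unexposed) = 81/3703 = 0.021874
Overall risk P(Y=1) = π·p₁ + (1−π)·p₀ = 0.456×0.094855 + 0.544×0.021874 = 0.055153.
Under exogeneity, PAF = [P(Y=1) − p₀] / P(Y=1).
PAF = (0.055153 − 0.021874) / 0.055153 ≈ 0.6034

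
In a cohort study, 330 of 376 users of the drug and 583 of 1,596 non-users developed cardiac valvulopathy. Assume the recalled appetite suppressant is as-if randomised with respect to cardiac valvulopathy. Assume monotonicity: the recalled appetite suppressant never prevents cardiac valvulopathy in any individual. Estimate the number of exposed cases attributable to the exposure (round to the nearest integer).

about 193 cases

p₁ = P(outcome | exposed) = 330/376 = 0.87766
p₀ = P(outcome | unexposed) = 583/1596 = 0.36529
PN = (p₁ − p₀)/p₁ = (0.87766 − 0.36529) / 0.87766 ≈ 0.58379.
Attributable cases ≈ PN × (exposed cases) = 0.58379 × 330 ≈ 192.65.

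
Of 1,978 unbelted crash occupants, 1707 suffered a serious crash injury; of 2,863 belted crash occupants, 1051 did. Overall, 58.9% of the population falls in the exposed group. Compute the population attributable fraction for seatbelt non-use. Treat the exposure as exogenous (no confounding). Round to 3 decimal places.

PAF ≈ 0.443

p₁ = P(outcome | exposed) = 1707/1978 = 0.86299
p₀ = P(outcome | unexposed) = 1051/2863 = 0.3671
Overall risk P(Y=1) = π·p₁ + (1−π)·p₀ = 0.589×0.86299 + 0.411×0.3671 = 0.65918.
Under exogeneity, PAF = [P(Y=1) − p₀] / P(Y=1).
PAF = (0.65918 − 0.3671) / 0.65918 ≈ 0.4431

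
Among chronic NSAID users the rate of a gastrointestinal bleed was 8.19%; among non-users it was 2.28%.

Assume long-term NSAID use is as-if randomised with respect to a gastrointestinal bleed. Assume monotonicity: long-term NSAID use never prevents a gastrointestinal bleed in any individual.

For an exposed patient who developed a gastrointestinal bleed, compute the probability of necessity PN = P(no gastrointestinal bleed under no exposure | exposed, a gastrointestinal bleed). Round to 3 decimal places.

p₁ = 0.0819, p₀ = 0.0228.
Under exogeneity and monotonicity, PN = (p₁ − p₀) / p₁.
PN = (0.0819 − 0.0228) / 0.0819 = 0.0591 / 0.0819 ≈ 0.7216

PN ≈ 0.722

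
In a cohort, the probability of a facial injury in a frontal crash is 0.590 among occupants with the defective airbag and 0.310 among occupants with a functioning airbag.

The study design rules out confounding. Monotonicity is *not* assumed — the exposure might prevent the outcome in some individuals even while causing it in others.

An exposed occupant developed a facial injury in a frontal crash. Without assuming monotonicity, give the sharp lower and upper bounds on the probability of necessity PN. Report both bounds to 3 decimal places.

Let p₁ = 0.59, p₀ = 0.31.
Under exogeneity alone the bounds on PN are max{0,(p₁−p₀)/p₁} ≤ PN ≤ min{1,(1−p₀)/p₁}.
  lower = (p₁ − p₀)/p₁ = 0.28 / 0.59 ≈ 0.4746
  upper = min{1, (1 − p₀)/p₁} = 0.69 / 0.59 ≈ 1.1695 → capped at 1

0.475 ≤ PN ≤ 1.000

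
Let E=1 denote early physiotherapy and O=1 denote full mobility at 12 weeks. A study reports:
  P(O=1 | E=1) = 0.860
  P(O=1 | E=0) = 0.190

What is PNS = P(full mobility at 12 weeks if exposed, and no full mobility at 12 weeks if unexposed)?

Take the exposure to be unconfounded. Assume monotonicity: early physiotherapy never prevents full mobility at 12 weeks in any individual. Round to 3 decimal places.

Let p₁ = 0.86, p₀ = 0.19.
Under exogeneity and monotonicity, PNS = p₁ − p₀.
PNS = 0.86 − 0.19 = 0.67

PNS ≈ 0.670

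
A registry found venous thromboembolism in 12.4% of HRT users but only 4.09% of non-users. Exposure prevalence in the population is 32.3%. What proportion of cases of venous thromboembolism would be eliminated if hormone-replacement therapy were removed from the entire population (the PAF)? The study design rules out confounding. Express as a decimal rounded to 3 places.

p₁ = 0.124, p₀ = 0.0409.
Overall risk P(Y=1) = π·p₁ + (1−π)·p₀ = 0.323×0.124 + 0.677×0.0409 = 0.067741.
Under exogeneity, PAF = [P(Y=1) − p₀] / P(Y=1).
PAF = (0.067741 − 0.0409) / 0.067741 ≈ 0.3962

PAF ≈ 0.396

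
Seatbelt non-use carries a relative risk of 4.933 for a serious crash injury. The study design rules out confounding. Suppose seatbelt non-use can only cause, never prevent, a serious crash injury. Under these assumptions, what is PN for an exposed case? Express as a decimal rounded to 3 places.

Under exogeneity and monotonicity, PN = (RR − 1) / RR = 1 − 1/RR.
PN = (4.933 − 1) / 4.933 = 3.933 / 4.933 ≈ 0.7973

PN ≈ 0.797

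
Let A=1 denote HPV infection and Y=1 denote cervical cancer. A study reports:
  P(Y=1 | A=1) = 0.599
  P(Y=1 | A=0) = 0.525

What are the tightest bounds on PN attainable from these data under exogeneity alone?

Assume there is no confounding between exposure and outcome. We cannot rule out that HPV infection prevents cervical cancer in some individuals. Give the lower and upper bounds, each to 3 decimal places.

Let p₁ = 0.599, p₀ = 0.525.
Under exogeneity alone the bounds on PN are max{0,(p₁−p₀)/p₁} ≤ PN ≤ min{1,(1−p₀)/p₁}.
  lower = (p₁ − p₀)/p₁ = 0.074 / 0.599 ≈ 0.1235
  upper = min{1, (1 − p₀)/p₁} = 0.475 / 0.599 ≈ 0.7930

0.124 ≤ PN ≤ 0.793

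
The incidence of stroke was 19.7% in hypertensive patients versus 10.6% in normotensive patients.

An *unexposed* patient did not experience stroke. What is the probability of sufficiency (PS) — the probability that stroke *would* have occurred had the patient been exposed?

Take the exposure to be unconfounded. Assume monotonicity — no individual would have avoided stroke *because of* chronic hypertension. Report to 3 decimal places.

p₁ = 0.197, p₀ = 0.106.
Under exogeneity and monotonicity, PS = (p₁ − p₀) / (1 − p₀).
PS = (0.197 − 0.106) / (1 − 0.106) = 0.091 / 0.894 ≈ 0.1018

PS ≈ 0.102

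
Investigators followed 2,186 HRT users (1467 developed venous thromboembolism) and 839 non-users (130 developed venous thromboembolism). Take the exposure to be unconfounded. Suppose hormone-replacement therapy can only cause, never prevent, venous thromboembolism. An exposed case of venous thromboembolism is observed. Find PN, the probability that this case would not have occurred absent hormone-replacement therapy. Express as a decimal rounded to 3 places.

p₁ = P(outcome | exposed) = 1467/2186 = 0.67109
p₀ = P(outcome | unexposed) = 130/839 = 0.15495
Under exogeneity and monotonicity, PN = (p₁ − p₀) / p₁.
PN = (0.67109 − 0.15495) / 0.67109 = 0.51614 / 0.67109 ≈ 0.7691

PN ≈ 0.769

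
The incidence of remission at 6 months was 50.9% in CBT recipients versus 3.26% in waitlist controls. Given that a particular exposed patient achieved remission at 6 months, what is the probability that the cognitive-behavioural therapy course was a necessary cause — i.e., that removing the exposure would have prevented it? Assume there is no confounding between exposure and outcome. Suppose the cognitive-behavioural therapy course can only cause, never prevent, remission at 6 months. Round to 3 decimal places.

PN ≈ 0.936

p₁ = 0.509, p₀ = 0.0326.
Under exogeneity and monotonicity, PN = (p₁ − p₀) / p₁.
PN = (0.509 − 0.0326) / 0.509 = 0.4764 / 0.509 ≈ 0.9360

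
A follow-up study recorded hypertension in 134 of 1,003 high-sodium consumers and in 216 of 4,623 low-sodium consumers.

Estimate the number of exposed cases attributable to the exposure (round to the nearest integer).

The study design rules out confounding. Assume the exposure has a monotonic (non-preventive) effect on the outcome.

p₁ = P(outcome | exposed) = 134/1003 = 0.1336
p₀ = P(outcome | unexposed) = 216/4623 = 0.046723
PN = (p₁ − p₀)/p₁ = (0.1336 − 0.046723) / 0.1336 ≈ 0.65028.
Attributable cases ≈ PN × (exposed cases) = 0.65028 × 134 ≈ 87.14.

about 87 cases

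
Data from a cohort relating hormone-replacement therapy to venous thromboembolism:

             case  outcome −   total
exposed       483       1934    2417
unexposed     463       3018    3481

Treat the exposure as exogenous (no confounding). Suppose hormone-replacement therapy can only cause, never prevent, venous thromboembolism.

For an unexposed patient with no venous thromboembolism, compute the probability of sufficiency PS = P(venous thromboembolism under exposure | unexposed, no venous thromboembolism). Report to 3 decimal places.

p₁ = P(outcome | exposed) = 483/2417 = 0.19983
p₀ = P(outcome | unexposed) = 463/3481 = 0.13301
Under exogeneity and monotonicity, PS = (p₁ − p₀) / (1 − p₀).
PS = (0.19983 − 0.13301) / (1 − 0.13301) = 0.066827 / 0.86699 ≈ 0.0771

PS ≈ 0.077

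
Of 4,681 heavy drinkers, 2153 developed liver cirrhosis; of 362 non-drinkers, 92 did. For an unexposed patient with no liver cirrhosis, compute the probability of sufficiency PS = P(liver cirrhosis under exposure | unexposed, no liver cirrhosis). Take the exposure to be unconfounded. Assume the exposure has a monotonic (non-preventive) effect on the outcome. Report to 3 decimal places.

p₁ = P(outcome | exposed) = 2153/4681 = 0.45994
p₀ = P(outcome | unexposed) = 92/362 = 0.25414
Under exogeneity and monotonicity, PS = (p₁ − p₀) / (1 − p₀).
PS = (0.45994 − 0.25414) / (1 − 0.25414) = 0.2058 / 0.74586 ≈ 0.2759

PS ≈ 0.276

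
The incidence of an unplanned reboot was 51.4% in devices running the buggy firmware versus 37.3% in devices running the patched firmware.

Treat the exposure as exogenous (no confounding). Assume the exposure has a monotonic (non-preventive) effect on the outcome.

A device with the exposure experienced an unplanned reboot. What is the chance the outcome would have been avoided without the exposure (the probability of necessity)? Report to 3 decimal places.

p₁ = 0.514, p₀ = 0.373.
Under exogeneity and monotonicity, PN = (p₁ − p₀) / p₁.
PN = (0.514 − 0.373) / 0.514 = 0.141 / 0.514 ≈ 0.2743

PN ≈ 0.274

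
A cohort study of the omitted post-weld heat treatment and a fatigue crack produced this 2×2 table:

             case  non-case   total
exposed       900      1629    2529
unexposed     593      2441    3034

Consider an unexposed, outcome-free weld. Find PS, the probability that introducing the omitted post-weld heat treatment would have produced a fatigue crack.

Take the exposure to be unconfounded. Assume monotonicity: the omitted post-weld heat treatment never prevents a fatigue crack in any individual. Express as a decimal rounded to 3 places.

p₁ = P(outcome | exposed) = 900/2529 = 0.35587
p₀ = P(outcome | unexposed) = 593/3034 = 0.19545
Under exogeneity and monotonicity, PS = (p₁ − p₀)/(1 − p₀).
PS = (0.35587 − 0.19545) / 0.80455 ≈ 0.1994

PS ≈ 0.199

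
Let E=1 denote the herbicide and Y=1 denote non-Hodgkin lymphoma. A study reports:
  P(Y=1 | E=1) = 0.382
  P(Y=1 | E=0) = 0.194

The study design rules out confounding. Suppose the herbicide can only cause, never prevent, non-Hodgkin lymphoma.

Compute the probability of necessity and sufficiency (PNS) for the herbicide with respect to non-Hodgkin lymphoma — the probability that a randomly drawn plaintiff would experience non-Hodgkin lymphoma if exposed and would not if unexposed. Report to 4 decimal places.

Let p₁ = 0.382, p₀ = 0.194.
Under exogeneity and monotonicity, PNS = p₁ − p₀.
PNS = 0.382 − 0.194 = 0.188

PNS ≈ 0.1880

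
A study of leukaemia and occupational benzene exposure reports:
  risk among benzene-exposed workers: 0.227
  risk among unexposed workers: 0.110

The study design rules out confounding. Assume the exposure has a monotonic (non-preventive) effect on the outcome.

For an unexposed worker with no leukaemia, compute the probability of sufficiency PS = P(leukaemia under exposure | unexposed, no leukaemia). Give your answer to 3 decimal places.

Let p₁ = 0.227, p₀ = 0.11.
Under exogeneity and monotonicity, PS = (p₁ − p₀) / (1 − p₀).
PS = (0.227 − 0.11) / (1 − 0.11) = 0.117 / 0.89 ≈ 0.1315

PS ≈ 0.131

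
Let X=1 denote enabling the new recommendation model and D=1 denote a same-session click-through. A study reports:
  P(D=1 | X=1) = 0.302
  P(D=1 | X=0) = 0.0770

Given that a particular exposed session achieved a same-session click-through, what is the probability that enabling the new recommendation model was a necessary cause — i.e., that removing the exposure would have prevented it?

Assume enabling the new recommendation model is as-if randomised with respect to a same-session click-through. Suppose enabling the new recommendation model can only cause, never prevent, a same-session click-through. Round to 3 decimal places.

Let p₁ = 0.302, p₀ = 0.077.
Under exogeneity and monotonicity, PN = (p₁ − p₀) / p₁.
PN = (0.302 − 0.077) / 0.302 = 0.225 / 0.302 ≈ 0.7450

PN ≈ 0.745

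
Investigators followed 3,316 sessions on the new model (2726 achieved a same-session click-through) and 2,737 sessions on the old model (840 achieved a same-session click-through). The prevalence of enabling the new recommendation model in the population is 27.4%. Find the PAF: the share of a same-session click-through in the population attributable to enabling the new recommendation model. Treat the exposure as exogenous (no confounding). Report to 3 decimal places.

PAF ≈ 0.315

p₁ = P(outcome | exposed) = 2726/3316 = 0.82207
p₀ = P(outcome | unexposed) = 840/2737 = 0.30691
Overall risk P(Y=1) = π·p₁ + (1−π)·p₀ = 0.274×0.82207 + 0.726×0.30691 = 0.44806.
Under exogeneity, PAF = [P(Y=1) − p₀] / P(Y=1).
PAF = (0.44806 − 0.30691) / 0.44806 ≈ 0.3150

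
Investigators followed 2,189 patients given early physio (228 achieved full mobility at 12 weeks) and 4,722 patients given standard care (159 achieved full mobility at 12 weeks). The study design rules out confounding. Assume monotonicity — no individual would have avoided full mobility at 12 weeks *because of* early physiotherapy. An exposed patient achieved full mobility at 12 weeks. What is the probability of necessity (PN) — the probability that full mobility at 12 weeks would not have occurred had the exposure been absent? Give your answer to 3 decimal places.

PN ≈ 0.677

p₁ = P(outcome | exposed) = 228/2189 = 0.10416
p₀ = P(outcome | unexposed) = 159/4722 = 0.033672
Under exogeneity and monotonicity, PN = (p₁ − p₀) / p₁.
PN = (0.10416 − 0.033672) / 0.10416 = 0.070485 / 0.10416 ≈ 0.6767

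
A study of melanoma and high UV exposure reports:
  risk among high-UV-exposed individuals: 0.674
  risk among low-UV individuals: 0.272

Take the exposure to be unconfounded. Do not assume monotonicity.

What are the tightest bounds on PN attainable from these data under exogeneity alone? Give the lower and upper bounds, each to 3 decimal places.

0.596 ≤ PN ≤ 1.000

Let p₁ = 0.674, p₀ = 0.272.
Under exogeneity alone the bounds on PN are max{0,(p₁−p₀)/p₁} ≤ PN ≤ min{1,(1−p₀)/p₁}.
  lower = (p₁ − p₀)/p₁ = 0.402 / 0.674 ≈ 0.5964
  upper = min{1, (1 − p₀)/p₁} = 0.728 / 0.674 ≈ 1.0801 → capped at 1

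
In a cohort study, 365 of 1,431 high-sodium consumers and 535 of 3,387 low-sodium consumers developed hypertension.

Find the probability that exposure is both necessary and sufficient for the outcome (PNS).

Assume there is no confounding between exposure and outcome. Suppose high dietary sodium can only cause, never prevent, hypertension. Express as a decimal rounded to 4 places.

p₁ = P(outcome | exposed) = 365/1431 = 0.25507
p₀ = P(outcome | unexposed) = 535/3387 = 0.15796
Under exogeneity and monotonicity, PNS = p₁ − p₀.
PNS = 0.25507 − 0.15796 = 0.097109

PNS ≈ 0.0971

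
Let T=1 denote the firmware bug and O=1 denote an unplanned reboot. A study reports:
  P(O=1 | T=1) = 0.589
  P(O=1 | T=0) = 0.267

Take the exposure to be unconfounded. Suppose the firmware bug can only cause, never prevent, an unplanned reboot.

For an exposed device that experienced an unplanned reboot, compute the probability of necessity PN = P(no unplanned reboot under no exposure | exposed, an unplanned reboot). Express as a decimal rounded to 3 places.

PN ≈ 0.547

Let p₁ = 0.589, p₀ = 0.267.
Under exogeneity and monotonicity, PN = (p₁ − p₀) / p₁.
PN = (0.589 − 0.267) / 0.589 = 0.322 / 0.589 ≈ 0.5467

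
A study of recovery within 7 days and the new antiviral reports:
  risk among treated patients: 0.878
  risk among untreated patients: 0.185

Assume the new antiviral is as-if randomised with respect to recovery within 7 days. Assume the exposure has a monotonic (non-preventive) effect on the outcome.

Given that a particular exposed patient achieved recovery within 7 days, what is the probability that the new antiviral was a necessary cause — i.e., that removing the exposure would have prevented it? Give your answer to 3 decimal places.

Let p₁ = 0.878, p₀ = 0.185.
Under exogeneity and monotonicity, PN = (p₁ − p₀) / p₁.
PN = (0.878 − 0.185) / 0.878 = 0.693 / 0.878 ≈ 0.7893

PN ≈ 0.789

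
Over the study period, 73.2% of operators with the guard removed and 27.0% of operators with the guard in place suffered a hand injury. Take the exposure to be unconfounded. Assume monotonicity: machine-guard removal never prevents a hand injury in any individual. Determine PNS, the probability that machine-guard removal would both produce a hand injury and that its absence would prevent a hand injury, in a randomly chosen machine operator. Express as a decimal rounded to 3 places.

p₁ = 0.732, p₀ = 0.27.
Under exogeneity and monotonicity, PNS = p₁ − p₀.
PNS = 0.732 − 0.27 = 0.462

PNS ≈ 0.462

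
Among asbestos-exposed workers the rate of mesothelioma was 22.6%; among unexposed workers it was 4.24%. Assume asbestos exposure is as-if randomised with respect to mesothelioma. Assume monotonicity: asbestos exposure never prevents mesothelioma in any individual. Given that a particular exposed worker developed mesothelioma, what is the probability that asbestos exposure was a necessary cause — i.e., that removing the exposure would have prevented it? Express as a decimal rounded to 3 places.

p₁ = 0.226, p₀ = 0.0424.
Under exogeneity and monotonicity, PN = (p₁ − p₀) / p₁.
PN = (0.226 − 0.0424) / 0.226 = 0.1836 / 0.226 ≈ 0.8124

PN ≈ 0.812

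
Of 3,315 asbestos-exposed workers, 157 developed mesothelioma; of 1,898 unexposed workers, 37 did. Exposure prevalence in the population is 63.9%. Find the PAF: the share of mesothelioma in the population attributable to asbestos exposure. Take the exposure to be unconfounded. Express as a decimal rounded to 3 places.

p₁ = P(outcome | exposed) = 157/3315 = 0.04736
p₀ = P(outcome | unexposed) = 37/1898 = 0.019494
Overall risk P(Y=1) = π·p₁ + (1−π)·p₀ = 0.639×0.04736 + 0.361×0.019494 = 0.037301.
Under exogeneity, PAF = [P(Y=1) − p₀] / P(Y=1).
PAF = (0.037301 − 0.019494) / 0.037301 ≈ 0.4774

PAF ≈ 0.477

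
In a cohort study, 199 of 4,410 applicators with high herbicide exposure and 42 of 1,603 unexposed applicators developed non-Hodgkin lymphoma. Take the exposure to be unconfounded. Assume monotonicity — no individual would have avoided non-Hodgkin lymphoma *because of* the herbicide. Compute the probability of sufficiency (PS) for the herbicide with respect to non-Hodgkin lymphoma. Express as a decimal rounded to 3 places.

p₁ = P(outcome | exposed) = 199/4410 = 0.045125
p₀ = P(outcome | unexposed) = 42/1603 = 0.026201
Under exogeneity and monotonicity, PS = (p₁ − p₀) / (1 − p₀).
PS = (0.045125 − 0.026201) / (1 − 0.026201) = 0.018924 / 0.9738 ≈ 0.0194

PS ≈ 0.019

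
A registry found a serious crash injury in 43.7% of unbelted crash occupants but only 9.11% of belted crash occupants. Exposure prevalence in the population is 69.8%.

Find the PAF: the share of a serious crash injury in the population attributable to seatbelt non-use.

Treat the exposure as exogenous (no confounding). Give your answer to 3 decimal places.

p₁ = 0.437, p₀ = 0.0911.
Overall risk P(Y=1) = π·p₁ + (1−π)·p₀ = 0.698×0.437 + 0.302×0.0911 = 0.33254.
Under exogeneity, PAF = [P(Y=1) − p₀] / P(Y=1).
PAF = (0.33254 − 0.0911) / 0.33254 ≈ 0.7260

PAF ≈ 0.726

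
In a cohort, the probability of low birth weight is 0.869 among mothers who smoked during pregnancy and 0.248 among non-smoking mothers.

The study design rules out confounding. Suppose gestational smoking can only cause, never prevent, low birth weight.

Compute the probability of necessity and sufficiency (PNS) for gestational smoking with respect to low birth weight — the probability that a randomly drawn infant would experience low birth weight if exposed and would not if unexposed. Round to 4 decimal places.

PNS ≈ 0.6210

Let p₁ = 0.869, p₀ = 0.248.
Under exogeneity and monotonicity, PNS = p₁ − p₀.
PNS = 0.869 − 0.248 = 0.621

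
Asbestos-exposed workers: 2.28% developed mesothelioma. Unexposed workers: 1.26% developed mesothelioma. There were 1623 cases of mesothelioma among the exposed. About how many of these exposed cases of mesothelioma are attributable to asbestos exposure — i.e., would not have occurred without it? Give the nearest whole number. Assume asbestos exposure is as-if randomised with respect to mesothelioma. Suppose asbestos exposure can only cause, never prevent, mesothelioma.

p₁ = 0.0228, p₀ = 0.0126.
PN = (p₁ − p₀)/p₁ = (0.0228 − 0.0126) / 0.0228 ≈ 0.44737.
Attributable cases ≈ PN × (exposed cases) = 0.44737 × 1623 ≈ 726.08.

about 726 cases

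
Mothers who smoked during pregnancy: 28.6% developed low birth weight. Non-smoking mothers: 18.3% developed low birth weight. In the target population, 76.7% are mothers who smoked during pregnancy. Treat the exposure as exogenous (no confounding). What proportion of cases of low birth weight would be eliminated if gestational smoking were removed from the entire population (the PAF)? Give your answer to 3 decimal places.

PAF ≈ 0.302

p₁ = 0.286, p₀ = 0.183.
Overall risk P(Y=1) = π·p₁ + (1−π)·p₀ = 0.767×0.286 + 0.233×0.183 = 0.262.
Under exogeneity, PAF = [P(Y=1) − p₀] / P(Y=1).
PAF = (0.262 − 0.183) / 0.262 ≈ 0.3015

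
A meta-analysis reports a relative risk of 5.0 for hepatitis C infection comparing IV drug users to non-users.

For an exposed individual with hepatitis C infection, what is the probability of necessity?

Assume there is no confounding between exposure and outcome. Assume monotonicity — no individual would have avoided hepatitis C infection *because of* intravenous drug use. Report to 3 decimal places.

Under exogeneity and monotonicity, PN = (RR − 1) / RR = 1 − 1/RR.
PN = (5.0 − 1) / 5.0 = 4 / 5.0 ≈ 0.8000

PN ≈ 0.800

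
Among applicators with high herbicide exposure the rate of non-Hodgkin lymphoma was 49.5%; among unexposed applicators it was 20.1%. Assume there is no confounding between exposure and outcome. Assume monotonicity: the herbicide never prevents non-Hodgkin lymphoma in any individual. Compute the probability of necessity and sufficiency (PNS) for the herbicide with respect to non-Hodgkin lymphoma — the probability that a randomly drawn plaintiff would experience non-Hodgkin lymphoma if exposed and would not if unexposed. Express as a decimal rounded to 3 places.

PNS ≈ 0.294

p₁ = 0.495, p₀ = 0.201.
Under exogeneity and monotonicity, PNS = p₁ − p₀.
PNS = 0.495 − 0.201 = 0.294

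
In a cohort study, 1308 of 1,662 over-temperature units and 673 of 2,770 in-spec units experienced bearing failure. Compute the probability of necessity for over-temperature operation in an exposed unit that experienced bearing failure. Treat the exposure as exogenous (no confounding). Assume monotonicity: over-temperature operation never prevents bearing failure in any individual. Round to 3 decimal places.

PN ≈ 0.691

p₁ = P(outcome | exposed) = 1308/1662 = 0.787
p₀ = P(outcome | unexposed) = 673/2770 = 0.24296
Under exogeneity and monotonicity, PN = (p₁ − p₀) / p₁.
PN = (0.787 − 0.24296) / 0.787 = 0.54404 / 0.787 ≈ 0.6913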